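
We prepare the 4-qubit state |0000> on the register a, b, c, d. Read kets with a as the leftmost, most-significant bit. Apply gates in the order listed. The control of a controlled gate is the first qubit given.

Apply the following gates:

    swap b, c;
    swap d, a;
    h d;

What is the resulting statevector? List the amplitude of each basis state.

The final amplitudes are sqrt(2)/2 on |0000>, sqrt(2)/2 on |0001>, and 0 on every other basis state.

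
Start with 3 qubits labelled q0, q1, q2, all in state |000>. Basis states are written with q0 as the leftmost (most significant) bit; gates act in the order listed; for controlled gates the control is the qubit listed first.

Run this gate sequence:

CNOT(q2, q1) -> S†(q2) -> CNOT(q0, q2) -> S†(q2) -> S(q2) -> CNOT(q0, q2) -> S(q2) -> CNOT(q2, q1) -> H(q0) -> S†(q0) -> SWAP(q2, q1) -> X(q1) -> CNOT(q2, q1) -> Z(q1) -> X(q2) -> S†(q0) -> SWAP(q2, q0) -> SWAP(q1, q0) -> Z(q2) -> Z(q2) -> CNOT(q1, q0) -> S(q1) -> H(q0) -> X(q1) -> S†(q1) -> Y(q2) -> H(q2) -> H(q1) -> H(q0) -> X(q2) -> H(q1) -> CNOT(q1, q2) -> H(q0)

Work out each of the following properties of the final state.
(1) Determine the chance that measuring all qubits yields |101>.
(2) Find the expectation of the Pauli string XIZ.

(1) A full measurement returns |101> with probability 1/2. Key observation: gates 1-8 undo each other exactly, leaving only the rest of the circuit to track.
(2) The observable XIZ averages to -1.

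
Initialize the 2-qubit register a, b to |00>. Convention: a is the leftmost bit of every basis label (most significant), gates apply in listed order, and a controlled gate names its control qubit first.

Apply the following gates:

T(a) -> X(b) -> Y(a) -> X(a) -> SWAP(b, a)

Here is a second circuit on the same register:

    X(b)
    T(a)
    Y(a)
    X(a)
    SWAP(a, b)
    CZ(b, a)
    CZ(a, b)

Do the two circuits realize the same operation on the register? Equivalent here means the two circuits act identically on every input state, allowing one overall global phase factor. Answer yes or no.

Yes, they are equivalent — the unitaries differ by at most a global phase.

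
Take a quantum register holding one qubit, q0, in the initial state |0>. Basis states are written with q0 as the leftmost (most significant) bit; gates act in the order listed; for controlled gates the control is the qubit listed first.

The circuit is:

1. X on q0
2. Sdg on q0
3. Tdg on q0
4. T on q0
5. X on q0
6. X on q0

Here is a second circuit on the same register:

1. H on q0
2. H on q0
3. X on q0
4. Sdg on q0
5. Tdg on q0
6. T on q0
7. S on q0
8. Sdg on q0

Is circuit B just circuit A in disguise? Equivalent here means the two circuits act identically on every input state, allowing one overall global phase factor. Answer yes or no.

Yes, they are equivalent — the unitaries differ by at most a global phase.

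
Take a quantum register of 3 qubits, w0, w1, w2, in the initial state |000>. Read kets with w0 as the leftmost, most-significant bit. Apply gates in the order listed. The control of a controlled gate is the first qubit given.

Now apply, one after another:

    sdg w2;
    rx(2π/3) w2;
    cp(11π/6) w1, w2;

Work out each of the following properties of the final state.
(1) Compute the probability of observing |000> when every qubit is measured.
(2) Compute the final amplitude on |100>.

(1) Outcome |000> occurs with probability 1/4.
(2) |100> carries amplitude 0 in the final state.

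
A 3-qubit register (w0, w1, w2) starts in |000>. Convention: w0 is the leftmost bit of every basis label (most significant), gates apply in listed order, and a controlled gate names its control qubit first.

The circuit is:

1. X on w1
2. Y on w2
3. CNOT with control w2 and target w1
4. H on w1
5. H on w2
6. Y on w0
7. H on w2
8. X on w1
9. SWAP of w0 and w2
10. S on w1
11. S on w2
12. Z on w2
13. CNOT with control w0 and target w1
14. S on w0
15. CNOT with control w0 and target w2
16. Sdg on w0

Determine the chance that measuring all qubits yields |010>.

A full measurement returns |010> with probability 0.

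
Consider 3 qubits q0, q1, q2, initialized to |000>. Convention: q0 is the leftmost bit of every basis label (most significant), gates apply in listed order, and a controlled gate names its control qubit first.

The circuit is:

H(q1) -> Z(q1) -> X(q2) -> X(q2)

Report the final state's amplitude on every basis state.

The final amplitudes are sqrt(2)/2 on |000>, -sqrt(2)/2 on |010>, and 0 on every other basis state.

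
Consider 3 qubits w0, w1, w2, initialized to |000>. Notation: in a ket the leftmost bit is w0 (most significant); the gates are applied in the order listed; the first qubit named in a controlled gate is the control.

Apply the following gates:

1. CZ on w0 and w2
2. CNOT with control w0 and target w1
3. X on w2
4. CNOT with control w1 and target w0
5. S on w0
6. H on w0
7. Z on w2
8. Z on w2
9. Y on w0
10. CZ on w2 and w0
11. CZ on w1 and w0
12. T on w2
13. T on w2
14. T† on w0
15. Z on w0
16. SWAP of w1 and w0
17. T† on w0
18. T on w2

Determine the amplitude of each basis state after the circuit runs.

The resulting statevector has amplitude sqrt(2)*exp(I*pi/4)/2 on |001>, -sqrt(2)/2 on |011>, and 0 on every other basis state.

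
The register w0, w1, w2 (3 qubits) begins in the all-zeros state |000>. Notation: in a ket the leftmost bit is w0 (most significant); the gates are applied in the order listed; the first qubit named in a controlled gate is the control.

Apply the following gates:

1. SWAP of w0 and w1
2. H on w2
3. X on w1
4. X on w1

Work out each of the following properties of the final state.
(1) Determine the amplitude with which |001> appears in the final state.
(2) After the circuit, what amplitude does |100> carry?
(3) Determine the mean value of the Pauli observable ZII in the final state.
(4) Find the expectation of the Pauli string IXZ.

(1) The final state's coefficient on |001> equals sqrt(2)/2. Key observation: gates 3-4 undo each other exactly, leaving only the rest of the circuit to track.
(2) The final state's coefficient on |100> equals 0.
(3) In the final state, ZII has expectation 1.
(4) In the final state, IXZ has expectation 0.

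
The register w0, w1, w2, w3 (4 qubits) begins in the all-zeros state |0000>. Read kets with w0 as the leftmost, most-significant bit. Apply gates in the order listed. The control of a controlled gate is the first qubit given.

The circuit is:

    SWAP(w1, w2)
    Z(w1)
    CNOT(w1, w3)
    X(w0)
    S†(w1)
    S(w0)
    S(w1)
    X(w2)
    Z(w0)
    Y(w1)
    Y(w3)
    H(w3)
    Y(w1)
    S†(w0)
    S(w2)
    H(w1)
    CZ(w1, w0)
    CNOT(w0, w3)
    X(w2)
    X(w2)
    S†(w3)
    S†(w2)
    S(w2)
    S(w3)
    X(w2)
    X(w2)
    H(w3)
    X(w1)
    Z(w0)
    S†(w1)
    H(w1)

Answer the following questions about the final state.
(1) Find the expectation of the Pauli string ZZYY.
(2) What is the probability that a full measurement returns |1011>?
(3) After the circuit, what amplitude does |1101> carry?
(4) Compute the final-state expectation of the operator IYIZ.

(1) The observable ZZYY averages to 0. Key observation: gates 19-26 undo each other exactly, leaving only the rest of the circuit to track.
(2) A full measurement returns |1011> with probability 1/2.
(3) The final state's coefficient on |1101> equals 0.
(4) In the final state, IYIZ has expectation 1.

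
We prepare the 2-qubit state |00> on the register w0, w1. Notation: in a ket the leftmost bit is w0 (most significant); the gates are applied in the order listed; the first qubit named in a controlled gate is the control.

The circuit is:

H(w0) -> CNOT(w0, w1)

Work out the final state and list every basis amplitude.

The resulting statevector has amplitude sqrt(2)/2 on |00>, 0 on |01>, 0 on |10>, sqrt(2)/2 on |11>.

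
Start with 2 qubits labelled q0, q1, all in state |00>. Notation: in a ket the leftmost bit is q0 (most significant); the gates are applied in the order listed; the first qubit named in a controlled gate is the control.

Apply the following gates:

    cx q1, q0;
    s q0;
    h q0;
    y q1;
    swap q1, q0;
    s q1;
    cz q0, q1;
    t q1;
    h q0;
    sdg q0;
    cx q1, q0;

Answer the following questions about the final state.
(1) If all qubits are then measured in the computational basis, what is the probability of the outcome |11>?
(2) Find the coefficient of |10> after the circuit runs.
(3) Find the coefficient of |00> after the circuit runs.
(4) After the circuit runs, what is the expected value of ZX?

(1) A full measurement returns |11> with probability 1/4.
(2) The amplitude on |10> is -1/2.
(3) The amplitude on |00> is I/2.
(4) In the final state, ZX has expectation sqrt(2)/2.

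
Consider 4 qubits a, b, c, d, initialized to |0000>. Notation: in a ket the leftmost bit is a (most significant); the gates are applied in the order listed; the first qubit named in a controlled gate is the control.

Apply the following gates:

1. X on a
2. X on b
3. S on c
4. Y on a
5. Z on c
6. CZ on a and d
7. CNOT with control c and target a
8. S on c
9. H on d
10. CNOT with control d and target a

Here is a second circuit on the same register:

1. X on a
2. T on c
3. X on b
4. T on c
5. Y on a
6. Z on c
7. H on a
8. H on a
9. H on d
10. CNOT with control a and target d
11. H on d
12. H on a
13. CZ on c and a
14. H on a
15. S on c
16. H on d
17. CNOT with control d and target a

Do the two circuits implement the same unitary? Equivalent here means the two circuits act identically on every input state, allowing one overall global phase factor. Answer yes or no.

Yes — the two circuits implement the same unitary up to a global phase.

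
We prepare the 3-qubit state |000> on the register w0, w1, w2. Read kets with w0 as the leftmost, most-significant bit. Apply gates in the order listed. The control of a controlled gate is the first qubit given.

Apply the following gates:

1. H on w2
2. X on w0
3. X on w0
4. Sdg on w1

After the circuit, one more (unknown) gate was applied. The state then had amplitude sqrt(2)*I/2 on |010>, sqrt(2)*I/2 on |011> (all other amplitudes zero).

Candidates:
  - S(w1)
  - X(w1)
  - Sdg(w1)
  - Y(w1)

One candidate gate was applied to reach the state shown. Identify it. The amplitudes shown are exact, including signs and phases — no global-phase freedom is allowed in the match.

The applied gate was Y(w1). Key observation: steps 2-3 multiply out to the identity, so the circuit reduces to the remaining gates.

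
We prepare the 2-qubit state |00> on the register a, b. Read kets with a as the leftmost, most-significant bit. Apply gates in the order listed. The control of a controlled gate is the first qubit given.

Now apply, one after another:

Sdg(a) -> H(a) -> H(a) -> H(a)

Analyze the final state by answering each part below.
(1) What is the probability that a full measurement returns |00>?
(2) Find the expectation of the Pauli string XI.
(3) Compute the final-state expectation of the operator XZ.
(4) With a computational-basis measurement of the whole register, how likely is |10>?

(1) A full measurement returns |00> with probability 1/2.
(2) The observable XI averages to 1.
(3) The observable XZ averages to 1.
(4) The probability of measuring |10> is 1/2.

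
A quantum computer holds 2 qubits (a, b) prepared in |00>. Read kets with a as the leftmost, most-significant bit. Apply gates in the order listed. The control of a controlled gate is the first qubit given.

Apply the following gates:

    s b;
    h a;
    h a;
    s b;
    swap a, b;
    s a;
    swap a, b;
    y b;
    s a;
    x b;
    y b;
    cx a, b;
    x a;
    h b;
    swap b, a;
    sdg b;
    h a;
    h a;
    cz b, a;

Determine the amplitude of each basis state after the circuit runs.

The resulting statevector has amplitude 0 on |00>, sqrt(2)*I/2 on |01>, 0 on |10>, sqrt(2)*I/2 on |11>.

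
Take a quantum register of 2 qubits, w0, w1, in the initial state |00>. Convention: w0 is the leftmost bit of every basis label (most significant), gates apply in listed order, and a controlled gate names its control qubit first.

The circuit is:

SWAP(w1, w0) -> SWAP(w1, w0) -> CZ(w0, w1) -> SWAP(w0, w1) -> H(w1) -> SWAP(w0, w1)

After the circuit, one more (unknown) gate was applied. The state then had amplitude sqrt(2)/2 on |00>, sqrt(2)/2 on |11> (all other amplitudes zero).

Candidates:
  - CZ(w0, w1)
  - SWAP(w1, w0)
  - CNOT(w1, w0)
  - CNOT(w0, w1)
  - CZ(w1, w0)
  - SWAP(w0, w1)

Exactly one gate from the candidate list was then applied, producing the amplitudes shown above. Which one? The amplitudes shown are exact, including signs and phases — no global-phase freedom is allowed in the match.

The unique candidate consistent with the amplitudes is CNOT(w0, w1).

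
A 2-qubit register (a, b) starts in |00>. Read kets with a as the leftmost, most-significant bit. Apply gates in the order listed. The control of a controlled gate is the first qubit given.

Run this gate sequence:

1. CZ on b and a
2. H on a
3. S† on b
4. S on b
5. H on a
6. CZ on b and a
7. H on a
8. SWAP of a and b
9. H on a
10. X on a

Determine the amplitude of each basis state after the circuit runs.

The resulting statevector has amplitude 1/2 on |00>, 1/2 on |01>, 1/2 on |10>, 1/2 on |11>.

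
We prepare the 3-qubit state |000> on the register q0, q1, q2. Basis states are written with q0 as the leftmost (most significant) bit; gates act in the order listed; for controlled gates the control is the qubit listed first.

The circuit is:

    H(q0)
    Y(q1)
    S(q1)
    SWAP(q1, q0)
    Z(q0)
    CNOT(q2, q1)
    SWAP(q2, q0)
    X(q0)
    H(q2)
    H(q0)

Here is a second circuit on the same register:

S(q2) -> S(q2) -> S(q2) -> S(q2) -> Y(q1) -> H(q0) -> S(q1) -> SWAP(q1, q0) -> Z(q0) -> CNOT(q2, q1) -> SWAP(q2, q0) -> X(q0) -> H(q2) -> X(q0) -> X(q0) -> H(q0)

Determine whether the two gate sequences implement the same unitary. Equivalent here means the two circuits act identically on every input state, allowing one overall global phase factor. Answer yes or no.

Yes: on every input state the two circuits agree up to one overall phase factor.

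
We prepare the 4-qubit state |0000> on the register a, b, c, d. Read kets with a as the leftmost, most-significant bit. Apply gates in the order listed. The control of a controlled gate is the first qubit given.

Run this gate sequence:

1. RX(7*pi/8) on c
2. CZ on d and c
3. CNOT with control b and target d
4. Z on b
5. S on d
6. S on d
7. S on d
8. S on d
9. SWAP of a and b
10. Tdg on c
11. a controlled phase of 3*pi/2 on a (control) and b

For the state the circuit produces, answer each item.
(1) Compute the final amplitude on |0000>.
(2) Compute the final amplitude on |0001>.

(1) The amplitude on |0000> is cos(7*pi/16). Key observation: steps 5-8 multiply out to the identity, so the circuit reduces to the remaining gates.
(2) The final state's coefficient on |0001> equals 0.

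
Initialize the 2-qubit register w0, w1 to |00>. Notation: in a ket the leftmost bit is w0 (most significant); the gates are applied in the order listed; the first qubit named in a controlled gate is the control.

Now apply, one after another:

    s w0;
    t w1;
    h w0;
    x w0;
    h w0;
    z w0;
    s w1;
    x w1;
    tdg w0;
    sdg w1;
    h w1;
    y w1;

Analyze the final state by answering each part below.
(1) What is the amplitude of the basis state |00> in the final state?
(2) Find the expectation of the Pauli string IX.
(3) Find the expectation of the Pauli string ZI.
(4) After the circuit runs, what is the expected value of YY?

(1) The final state's coefficient on |00> equals sqrt(2)/2. Key observation: the block from step 3 through step 6 cancels to the identity and can be dropped.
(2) The expectation value of IX is 1.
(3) The observable ZI averages to 1.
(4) The expectation value of YY is 0.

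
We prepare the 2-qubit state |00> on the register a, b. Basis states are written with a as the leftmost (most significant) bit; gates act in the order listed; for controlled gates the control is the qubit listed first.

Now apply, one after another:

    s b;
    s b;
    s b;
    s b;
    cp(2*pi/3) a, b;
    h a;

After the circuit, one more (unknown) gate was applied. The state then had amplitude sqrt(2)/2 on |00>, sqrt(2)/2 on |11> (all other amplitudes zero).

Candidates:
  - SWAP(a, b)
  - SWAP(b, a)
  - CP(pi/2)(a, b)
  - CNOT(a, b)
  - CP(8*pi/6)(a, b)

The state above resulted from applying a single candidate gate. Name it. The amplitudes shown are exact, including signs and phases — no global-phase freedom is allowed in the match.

It was CNOT(a, b) that produced the state shown. Key observation: gates 1-4 undo each other exactly, leaving only the rest of the circuit to track.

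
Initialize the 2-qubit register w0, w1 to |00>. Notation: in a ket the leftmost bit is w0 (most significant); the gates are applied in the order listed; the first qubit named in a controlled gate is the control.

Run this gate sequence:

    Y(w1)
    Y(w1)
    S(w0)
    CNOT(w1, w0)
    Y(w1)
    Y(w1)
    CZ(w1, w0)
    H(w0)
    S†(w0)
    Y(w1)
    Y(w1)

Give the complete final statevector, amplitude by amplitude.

The resulting statevector has amplitude sqrt(2)/2 on |00>, 0 on |01>, -sqrt(2)*I/2 on |10>, 0 on |11>.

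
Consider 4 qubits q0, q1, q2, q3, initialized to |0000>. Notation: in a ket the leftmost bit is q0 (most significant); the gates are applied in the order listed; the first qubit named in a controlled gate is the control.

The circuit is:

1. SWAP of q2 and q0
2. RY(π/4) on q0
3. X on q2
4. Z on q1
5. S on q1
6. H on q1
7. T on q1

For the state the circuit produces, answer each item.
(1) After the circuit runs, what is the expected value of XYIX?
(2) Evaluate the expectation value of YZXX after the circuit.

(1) The expectation value of XYIX is 0.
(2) The observable YZXX averages to 0.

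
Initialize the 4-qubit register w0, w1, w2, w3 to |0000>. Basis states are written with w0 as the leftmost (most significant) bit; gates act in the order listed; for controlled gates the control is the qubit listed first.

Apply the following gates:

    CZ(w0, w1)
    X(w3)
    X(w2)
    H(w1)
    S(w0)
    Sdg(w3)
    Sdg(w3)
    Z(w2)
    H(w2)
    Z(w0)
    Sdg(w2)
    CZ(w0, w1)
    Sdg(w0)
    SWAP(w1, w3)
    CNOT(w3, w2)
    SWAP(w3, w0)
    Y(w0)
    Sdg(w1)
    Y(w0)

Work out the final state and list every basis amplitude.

The final amplitudes are -I/2 on |0100>, 1/2 on |0110>, 1/2 on |1100>, -I/2 on |1110>, and 0 on every other basis state.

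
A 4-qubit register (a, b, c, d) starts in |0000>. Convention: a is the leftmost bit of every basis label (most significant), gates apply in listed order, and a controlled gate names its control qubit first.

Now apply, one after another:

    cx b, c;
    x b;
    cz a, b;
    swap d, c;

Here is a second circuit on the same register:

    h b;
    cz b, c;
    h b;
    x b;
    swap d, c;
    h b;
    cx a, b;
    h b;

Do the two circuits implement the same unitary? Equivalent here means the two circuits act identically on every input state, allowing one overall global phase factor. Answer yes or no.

No, they are not equivalent — no single phase factor reconciles the two unitaries.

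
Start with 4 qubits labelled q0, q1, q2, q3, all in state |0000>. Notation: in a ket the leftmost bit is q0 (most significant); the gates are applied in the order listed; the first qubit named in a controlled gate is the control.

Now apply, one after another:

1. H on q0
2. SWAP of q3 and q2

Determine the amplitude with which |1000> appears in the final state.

|1000> carries amplitude sqrt(2)/2 in the final state.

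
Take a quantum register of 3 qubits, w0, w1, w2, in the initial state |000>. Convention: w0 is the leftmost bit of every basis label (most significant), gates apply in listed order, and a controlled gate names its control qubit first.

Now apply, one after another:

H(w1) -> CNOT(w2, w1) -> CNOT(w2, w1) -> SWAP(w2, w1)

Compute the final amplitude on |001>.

The amplitude on |001> is sqrt(2)/2. Key observation: the block from step 2 through step 3 cancels to the identity and can be dropped.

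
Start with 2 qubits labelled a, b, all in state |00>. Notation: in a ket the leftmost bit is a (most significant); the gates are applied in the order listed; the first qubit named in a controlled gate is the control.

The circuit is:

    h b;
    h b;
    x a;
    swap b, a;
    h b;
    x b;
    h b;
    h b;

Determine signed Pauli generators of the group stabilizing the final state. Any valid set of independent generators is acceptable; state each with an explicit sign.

The stabilizer group can be generated by -IX, +ZI, among other valid generating sets.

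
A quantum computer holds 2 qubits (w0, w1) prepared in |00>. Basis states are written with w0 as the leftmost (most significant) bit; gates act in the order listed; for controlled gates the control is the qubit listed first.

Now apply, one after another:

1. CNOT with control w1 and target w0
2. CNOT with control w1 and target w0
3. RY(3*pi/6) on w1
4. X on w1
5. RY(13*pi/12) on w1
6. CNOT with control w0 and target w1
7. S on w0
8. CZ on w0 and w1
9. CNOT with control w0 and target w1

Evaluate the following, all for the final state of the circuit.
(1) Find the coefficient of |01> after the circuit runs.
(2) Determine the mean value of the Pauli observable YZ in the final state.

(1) The final state's coefficient on |01> equals -sqrt(2*sqrt(2) + 4)/8 + sqrt(4 - 2*sqrt(2))/8 + sqrt(12 - 6*sqrt(2))/8 + sqrt(6*sqrt(2) + 12)/8.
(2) The expectation value of YZ is 0.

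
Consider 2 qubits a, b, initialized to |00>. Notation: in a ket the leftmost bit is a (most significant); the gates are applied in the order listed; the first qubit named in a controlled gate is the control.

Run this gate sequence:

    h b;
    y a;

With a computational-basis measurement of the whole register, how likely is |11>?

The probability of measuring |11> is 1/2.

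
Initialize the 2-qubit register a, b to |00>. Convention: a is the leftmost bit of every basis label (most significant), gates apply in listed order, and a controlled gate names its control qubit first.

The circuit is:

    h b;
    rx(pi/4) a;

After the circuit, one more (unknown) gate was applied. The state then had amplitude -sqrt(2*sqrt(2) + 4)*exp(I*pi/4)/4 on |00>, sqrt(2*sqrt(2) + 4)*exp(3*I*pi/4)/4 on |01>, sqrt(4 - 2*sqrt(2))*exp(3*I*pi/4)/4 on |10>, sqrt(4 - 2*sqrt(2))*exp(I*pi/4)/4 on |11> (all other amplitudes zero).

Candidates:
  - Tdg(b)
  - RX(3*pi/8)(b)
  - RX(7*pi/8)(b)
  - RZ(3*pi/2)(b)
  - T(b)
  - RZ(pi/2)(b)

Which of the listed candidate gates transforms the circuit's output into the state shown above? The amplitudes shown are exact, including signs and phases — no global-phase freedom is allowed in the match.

It was RZ(3*pi/2)(b) that produced the state shown.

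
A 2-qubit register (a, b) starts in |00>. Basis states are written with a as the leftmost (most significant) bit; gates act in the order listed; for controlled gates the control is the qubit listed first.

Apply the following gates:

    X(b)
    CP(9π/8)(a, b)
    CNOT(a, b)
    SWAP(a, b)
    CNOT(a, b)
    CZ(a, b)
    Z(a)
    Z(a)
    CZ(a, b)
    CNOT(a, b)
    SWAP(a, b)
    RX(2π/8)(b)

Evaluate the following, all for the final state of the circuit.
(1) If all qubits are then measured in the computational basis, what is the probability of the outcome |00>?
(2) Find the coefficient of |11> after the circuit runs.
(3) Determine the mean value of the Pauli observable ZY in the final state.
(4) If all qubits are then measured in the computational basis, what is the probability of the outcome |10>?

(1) The probability of measuring |00> is 1/2 - sqrt(2)/4.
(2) The amplitude on |11> is 0.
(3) In the final state, ZY has expectation sqrt(2)/2.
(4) The probability of measuring |10> is 0.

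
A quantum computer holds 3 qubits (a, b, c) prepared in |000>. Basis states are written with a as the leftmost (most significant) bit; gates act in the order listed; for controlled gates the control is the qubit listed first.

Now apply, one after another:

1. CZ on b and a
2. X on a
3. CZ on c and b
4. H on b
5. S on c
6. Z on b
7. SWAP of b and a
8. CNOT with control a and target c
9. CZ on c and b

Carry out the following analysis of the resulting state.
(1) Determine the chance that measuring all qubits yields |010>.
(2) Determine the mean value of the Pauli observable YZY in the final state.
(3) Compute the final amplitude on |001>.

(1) Outcome |010> occurs with probability 1/2.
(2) The expectation value of YZY is 1.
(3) The amplitude on |001> is 0.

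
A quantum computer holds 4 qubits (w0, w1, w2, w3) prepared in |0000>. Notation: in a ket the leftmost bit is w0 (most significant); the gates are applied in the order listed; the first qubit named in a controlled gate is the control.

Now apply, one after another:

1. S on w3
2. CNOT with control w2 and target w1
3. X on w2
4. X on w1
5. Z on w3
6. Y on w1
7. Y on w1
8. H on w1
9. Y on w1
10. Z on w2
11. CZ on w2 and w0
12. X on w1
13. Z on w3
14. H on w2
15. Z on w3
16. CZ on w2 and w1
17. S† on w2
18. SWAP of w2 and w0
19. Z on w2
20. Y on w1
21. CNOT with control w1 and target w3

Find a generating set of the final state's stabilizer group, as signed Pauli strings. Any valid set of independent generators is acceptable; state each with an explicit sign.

The final state is stabilized by the group generated by -YIIZ, -ZXIX, +IZIZ, +IIZI; other independent generating sets are equally valid.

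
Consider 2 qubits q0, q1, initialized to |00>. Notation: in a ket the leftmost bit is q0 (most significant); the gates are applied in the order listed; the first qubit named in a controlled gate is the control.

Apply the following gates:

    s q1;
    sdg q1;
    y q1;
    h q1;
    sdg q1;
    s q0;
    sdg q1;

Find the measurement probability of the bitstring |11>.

Outcome |11> occurs with probability 0.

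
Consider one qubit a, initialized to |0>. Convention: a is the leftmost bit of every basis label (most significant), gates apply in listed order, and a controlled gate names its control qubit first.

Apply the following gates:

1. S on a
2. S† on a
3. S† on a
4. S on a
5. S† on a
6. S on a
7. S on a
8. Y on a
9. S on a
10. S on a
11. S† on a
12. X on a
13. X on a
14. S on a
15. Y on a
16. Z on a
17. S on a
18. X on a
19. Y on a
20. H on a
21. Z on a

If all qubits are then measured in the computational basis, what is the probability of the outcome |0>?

Outcome |0> occurs with probability 1/2.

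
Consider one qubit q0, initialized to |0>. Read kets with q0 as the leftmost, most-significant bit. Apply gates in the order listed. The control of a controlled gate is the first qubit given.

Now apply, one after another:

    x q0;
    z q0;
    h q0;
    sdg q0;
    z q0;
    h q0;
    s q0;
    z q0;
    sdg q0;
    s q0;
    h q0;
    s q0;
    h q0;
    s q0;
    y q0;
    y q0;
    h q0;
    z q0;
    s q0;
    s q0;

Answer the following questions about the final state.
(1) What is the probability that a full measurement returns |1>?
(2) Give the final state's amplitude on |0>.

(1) A full measurement returns |1> with probability 1/2.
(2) The final state's coefficient on |0> equals -sqrt(2)/2.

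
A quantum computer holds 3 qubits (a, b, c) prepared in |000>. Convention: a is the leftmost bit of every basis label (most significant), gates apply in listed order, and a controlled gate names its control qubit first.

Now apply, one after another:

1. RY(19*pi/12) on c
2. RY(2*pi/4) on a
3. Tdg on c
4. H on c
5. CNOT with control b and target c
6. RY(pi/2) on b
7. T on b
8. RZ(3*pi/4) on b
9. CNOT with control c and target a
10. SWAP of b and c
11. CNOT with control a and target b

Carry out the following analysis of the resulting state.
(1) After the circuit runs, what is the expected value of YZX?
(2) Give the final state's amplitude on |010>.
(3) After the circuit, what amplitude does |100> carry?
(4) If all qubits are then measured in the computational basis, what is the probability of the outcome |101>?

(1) In the final state, YZX has expectation 1/4 + sqrt(3)/4.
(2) The amplitude on |010> is (-sqrt(4 - 2*sqrt(2))/16 + sqrt(6*sqrt(2) + 12)/16 + (sqrt(12 - 6*sqrt(2)) + sqrt(2*sqrt(2) + 4))*exp(I*pi/4)/16)*exp(3*I*pi/8).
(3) The final state's coefficient on |100> equals (-sqrt(4 - 2*sqrt(2))/16 + sqrt(6*sqrt(2) + 12)/16 + (sqrt(12 - 6*sqrt(2)) + sqrt(2*sqrt(2) + 4))*exp(I*pi/4)/16)*exp(3*I*pi/8).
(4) The probability of measuring |101> is sqrt(3)/32 + 5/32.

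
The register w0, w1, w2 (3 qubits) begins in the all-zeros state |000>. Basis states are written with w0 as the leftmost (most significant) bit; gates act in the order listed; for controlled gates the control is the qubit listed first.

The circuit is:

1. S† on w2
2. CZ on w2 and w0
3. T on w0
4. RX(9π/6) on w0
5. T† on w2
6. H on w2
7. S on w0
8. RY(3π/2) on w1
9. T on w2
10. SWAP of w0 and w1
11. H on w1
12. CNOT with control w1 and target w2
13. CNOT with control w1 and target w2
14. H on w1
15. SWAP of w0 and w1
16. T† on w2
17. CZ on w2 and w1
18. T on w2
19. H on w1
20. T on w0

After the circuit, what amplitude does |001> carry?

The final state's coefficient on |001> equals exp(I*pi/4)/2.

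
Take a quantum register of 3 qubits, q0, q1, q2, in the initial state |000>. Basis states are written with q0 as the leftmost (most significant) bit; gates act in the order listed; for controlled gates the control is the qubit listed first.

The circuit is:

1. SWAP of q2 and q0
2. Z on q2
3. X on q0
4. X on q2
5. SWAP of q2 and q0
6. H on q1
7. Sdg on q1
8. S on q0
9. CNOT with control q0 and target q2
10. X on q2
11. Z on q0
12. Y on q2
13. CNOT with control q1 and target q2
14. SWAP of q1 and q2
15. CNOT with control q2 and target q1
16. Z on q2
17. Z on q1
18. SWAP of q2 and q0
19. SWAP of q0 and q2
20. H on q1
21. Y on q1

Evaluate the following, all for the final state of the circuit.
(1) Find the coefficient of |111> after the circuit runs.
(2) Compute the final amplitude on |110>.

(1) |111> carries amplitude 1/2 in the final state.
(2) The final state's coefficient on |110> equals -I/2.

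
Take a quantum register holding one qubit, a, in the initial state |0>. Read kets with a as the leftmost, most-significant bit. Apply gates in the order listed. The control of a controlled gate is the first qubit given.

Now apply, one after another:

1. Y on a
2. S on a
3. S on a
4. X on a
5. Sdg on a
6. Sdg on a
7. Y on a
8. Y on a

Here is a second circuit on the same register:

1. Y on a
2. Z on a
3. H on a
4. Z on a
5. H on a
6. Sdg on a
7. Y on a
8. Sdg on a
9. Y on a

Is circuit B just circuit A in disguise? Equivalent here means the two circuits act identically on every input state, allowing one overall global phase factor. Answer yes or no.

No — the two circuits implement different unitaries, even allowing a global phase.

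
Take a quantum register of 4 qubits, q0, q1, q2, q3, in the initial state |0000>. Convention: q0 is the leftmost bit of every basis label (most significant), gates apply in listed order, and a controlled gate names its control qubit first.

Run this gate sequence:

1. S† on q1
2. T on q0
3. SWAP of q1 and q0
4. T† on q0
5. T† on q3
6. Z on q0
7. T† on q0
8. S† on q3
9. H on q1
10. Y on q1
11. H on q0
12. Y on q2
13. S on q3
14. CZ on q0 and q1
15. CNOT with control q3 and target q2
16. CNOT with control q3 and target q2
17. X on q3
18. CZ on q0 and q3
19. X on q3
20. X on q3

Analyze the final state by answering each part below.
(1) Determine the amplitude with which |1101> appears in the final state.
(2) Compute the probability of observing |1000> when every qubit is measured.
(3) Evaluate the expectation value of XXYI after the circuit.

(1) The final state's coefficient on |1101> equals 0. Key observation: gates 15-16 undo each other exactly, leaving only the rest of the circuit to track.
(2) A full measurement returns |1000> with probability 0.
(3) The expectation value of XXYI is 0.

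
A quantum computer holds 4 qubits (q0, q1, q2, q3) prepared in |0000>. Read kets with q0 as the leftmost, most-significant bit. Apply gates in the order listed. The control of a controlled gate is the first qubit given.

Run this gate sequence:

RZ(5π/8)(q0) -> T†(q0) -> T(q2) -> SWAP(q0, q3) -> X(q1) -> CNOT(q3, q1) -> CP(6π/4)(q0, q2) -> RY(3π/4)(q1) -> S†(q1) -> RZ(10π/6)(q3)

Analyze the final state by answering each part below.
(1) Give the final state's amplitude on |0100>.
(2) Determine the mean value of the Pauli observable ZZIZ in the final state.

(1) The final state's coefficient on |0100> equals sqrt(2 - sqrt(2))*exp(17*I*pi/48)/2.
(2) The expectation value of ZZIZ is sqrt(2)/2.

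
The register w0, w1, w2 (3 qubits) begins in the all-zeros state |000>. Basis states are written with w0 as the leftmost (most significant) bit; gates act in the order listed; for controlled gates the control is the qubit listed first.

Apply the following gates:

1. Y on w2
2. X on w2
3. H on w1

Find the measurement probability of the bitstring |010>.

A full measurement returns |010> with probability 1/2.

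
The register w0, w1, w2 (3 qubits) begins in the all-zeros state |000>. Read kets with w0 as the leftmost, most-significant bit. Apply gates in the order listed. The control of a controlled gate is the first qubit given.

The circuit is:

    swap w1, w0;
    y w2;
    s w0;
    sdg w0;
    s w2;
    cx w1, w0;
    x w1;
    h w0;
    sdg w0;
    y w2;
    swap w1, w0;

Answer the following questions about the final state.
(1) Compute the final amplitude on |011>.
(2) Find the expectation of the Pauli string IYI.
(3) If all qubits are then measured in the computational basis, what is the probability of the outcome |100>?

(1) The amplitude on |011> is 0.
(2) The expectation value of IYI is -1.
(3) The probability of measuring |100> is 1/2.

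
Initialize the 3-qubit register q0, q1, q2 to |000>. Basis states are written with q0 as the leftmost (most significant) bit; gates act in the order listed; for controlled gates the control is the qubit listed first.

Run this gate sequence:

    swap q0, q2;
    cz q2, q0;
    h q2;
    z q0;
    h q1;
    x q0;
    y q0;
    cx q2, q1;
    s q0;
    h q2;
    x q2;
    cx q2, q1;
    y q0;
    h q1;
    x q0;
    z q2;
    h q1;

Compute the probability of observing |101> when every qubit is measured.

Outcome |101> occurs with probability 0.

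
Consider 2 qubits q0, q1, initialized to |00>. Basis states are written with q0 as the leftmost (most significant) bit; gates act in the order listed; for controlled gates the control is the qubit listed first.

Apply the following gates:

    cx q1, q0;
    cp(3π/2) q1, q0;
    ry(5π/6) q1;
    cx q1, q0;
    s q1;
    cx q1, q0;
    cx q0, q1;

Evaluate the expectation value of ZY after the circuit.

In the final state, ZY has expectation 1/2.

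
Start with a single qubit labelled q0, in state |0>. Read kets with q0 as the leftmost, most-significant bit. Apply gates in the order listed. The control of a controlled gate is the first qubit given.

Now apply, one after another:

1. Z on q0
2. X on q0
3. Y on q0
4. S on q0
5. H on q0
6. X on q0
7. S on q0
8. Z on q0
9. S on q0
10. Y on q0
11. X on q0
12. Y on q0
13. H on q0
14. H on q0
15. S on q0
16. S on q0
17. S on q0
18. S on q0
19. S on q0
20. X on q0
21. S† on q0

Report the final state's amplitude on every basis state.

The final amplitudes are -sqrt(2)/2 on |0>, sqrt(2)/2 on |1>.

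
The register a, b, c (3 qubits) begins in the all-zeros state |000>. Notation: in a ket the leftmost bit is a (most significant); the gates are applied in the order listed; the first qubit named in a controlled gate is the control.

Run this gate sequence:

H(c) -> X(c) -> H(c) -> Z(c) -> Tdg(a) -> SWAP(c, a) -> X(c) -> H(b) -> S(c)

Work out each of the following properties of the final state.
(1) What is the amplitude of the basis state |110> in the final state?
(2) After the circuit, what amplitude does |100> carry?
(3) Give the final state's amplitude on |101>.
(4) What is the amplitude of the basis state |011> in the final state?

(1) The amplitude on |110> is 0. Key observation: the block from step 1 through step 4 cancels to the identity and can be dropped.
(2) The amplitude on |100> is 0.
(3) The final state's coefficient on |101> equals 0.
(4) The amplitude on |011> is sqrt(2)*I/2.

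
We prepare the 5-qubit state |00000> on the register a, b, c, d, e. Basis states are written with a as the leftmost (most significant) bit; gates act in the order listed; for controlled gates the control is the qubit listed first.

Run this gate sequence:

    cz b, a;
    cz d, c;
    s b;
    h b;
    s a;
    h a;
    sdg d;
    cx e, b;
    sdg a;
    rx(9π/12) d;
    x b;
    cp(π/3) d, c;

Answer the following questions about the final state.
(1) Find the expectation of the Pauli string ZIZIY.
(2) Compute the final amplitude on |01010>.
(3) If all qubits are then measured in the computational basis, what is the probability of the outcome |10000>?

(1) The expectation value of ZIZIY is 0.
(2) The final state's coefficient on |01010> equals -I*sqrt(sqrt(2) + 2)/4.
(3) Outcome |10000> occurs with probability 1/8 - sqrt(2)/16.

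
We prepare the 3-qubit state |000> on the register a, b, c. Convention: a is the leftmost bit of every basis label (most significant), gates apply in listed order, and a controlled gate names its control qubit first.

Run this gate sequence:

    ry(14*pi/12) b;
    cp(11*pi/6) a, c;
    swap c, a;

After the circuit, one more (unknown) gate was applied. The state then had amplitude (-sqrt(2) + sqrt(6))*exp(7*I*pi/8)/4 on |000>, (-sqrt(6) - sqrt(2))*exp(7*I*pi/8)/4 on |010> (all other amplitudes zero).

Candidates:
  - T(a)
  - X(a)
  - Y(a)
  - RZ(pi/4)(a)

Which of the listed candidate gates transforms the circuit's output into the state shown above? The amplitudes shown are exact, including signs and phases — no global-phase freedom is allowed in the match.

It was RZ(pi/4)(a) that produced the state shown.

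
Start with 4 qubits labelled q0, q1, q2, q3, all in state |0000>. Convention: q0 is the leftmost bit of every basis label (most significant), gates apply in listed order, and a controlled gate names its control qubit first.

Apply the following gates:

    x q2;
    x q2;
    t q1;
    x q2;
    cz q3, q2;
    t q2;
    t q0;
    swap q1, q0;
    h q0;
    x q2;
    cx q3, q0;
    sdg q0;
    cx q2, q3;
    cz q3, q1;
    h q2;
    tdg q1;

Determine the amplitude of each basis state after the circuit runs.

After the circuit, the state carries amplitude exp(I*pi/4)/2 on |0000>, exp(I*pi/4)/2 on |0010>, -exp(3*I*pi/4)/2 on |1000>, -exp(3*I*pi/4)/2 on |1010>, and 0 on every other basis state. Key observation: steps 1-2 multiply out to the identity, so the circuit reduces to the remaining gates.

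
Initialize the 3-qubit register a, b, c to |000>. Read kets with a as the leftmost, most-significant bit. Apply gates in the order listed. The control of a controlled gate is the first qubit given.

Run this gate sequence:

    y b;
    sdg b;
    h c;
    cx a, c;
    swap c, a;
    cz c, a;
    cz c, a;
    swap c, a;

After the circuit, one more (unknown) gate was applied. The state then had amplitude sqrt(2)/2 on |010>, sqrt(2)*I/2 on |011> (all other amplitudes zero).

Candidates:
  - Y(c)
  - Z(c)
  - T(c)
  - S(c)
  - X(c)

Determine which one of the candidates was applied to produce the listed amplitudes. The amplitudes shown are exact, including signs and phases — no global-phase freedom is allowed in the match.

The applied gate was S(c). Key observation: gates 5-8 undo each other exactly, leaving only the rest of the circuit to track.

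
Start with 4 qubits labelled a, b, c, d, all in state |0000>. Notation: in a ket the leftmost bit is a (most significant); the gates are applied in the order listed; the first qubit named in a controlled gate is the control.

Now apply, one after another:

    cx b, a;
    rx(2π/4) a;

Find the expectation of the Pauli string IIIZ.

The expectation value of IIIZ is 1.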